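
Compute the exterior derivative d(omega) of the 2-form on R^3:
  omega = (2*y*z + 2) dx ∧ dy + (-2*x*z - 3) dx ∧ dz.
d(omega) = (2*y) dx ∧ dy ∧ dz

For a 2-form omega = sum_{i<j} g_{ij} dx_i ∧ dx_j, the exterior derivative is
  d(omega) = sum_{i<j} d(g_{ij}) ∧ dx_i ∧ dx_j = sum_{i<j, k} (∂g_{ij}/∂x_k) dx_k ∧ dx_i ∧ dx_j.
Expand each term, using dx_k ∧ dx_i ∧ dx_j = sgn(permutation) dx_{(a)} ∧ dx_{(b)} ∧ dx_{(c)} with (a < b < c) sorted:
  d(2*y*z + 2) includes (∂/∂z)(2*y*z + 2) dz = (2*y) dz, which multiplied by dx ∧ dy gives (2*y) dx ∧ dy ∧ dz
Collecting like 3-forms: d(omega) = (2*y) dx ∧ dy ∧ dz.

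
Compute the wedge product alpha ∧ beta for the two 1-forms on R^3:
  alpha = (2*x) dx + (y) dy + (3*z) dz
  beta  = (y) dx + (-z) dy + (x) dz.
alpha ∧ beta = (-2*x*z - y^2) dx ∧ dy + (2*x^2 - 3*y*z) dx ∧ dz + (x*y + 3*z^2) dy ∧ dz

Distribute the wedge, using dx_i ∧ dx_j = -dx_j ∧ dx_i and dx_i ∧ dx_i = 0. For each pair (i, j) with i < j, the coefficient of dx_i ∧ dx_j in alpha ∧ beta is (alpha_i * beta_j - alpha_j * beta_i). Collecting: alpha ∧ beta = (-2*x*z - y^2) dx ∧ dy + (2*x^2 - 3*y*z) dx ∧ dz + (x*y + 3*z^2) dy ∧ dz.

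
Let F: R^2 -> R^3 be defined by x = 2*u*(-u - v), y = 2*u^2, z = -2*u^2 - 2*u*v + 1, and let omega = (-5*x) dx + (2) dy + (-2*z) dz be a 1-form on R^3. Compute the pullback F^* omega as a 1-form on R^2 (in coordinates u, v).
F^* omega = (-56*u^3 - 84*u^2*v - 28*u*v^2 + 16*u + 4*v) du + (4*u*(-7*u^2 - 7*u*v + 1)) dv

Using F^*(f dg) = (f ∘ F) d(g ∘ F), substitute each coordinate x_i by F_i(u, v) in f_i, and replace dx_i by d F_i = (∂F_i/∂u) du + (∂F_i/∂v) dv.
  For the x component: f_1(F) = 10*u*(u + v); d F_1 = (-4*u - 2*v) du + (-2*u) dv
  For the y component: f_2(F) = 2; d F_2 = (4*u) du + (0) dv
  For the z component: f_3(F) = 4*u^2 + 4*u*v - 2; d F_3 = (-4*u - 2*v) du + (-2*u) dv
Combining and collecting du, dv coefficients:
  coeff of du: -56*u^3 - 84*u^2*v - 28*u*v^2 + 16*u + 4*v
  coeff of dv: 4*u*(-7*u^2 - 7*u*v + 1)
F^* omega = (-56*u^3 - 84*u^2*v - 28*u*v^2 + 16*u + 4*v) du + (4*u*(-7*u^2 - 7*u*v + 1)) dv.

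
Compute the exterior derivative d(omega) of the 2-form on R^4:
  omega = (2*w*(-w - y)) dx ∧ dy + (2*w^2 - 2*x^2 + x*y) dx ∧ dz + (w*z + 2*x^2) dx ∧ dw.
d(omega) = (-4*w - 2*y) dx ∧ dy ∧ dw + (-x) dx ∧ dy ∧ dz + (3*w) dx ∧ dz ∧ dw

For a 2-form omega = sum_{i<j} g_{ij} dx_i ∧ dx_j, the exterior derivative is
  d(omega) = sum_{i<j} d(g_{ij}) ∧ dx_i ∧ dx_j = sum_{i<j, k} (∂g_{ij}/∂x_k) dx_k ∧ dx_i ∧ dx_j.
Expand each term, using dx_k ∧ dx_i ∧ dx_j = sgn(permutation) dx_{(a)} ∧ dx_{(b)} ∧ dx_{(c)} with (a < b < c) sorted:
  d(2*w*(-w - y)) includes (∂/∂w)(2*w*(-w - y)) dw = (-4*w - 2*y) dw, which multiplied by dx ∧ dy gives (-4*w - 2*y) dx ∧ dy ∧ dw
  d(2*w^2 - 2*x^2 + x*y) includes (∂/∂y)(2*w^2 - 2*x^2 + x*y) dy = (x) dy, which multiplied by dx ∧ dz gives (-x) dx ∧ dy ∧ dz
  d(2*w^2 - 2*x^2 + x*y) includes (∂/∂w)(2*w^2 - 2*x^2 + x*y) dw = (4*w) dw, which multiplied by dx ∧ dz gives (4*w) dx ∧ dz ∧ dw
  d(w*z + 2*x^2) includes (∂/∂z)(w*z + 2*x^2) dz = (w) dz, which multiplied by dx ∧ dw gives (-w) dx ∧ dz ∧ dw
Collecting like 3-forms: d(omega) = (-4*w - 2*y) dx ∧ dy ∧ dw + (-x) dx ∧ dy ∧ dz + (3*w) dx ∧ dz ∧ dw.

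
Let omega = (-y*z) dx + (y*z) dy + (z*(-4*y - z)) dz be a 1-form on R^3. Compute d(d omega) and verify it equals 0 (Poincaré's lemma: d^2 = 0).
d(d omega) = 0

Step 1: d omega = sum_{i<j} (∂f_j/∂x_i - ∂f_i/∂x_j) dx_i ∧ dx_j:
  coeff of dx ∧ dy: z
  coeff of dx ∧ dz: y
  coeff of dy ∧ dz: -y - 4*z
Step 2: Apply d again to each 2-form coefficient. The only possible 3-form in R^3 is dx ∧ dy ∧ dz, with coefficient
  ∂(coeff of dy∧dz)/∂x - ∂(coeff of dx∧dz)/∂y + ∂(coeff of dx∧dy)/∂z
  = ∂/∂x (-y - 4*z) - ∂/∂y (y) + ∂/∂z (z).
Each of these terms simplifies to sums of mixed partials that cancel in pairs. The result is 0 (by equality of mixed partials for smooth functions — Schwarz / Clairaut).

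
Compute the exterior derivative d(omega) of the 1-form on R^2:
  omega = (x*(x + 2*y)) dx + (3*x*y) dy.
d(omega) = (-2*x + 3*y) dx ∧ dy

For a 1-form omega = sum_i f_i dx_i, the exterior derivative is
  d(omega) = sum_{i < j} (∂f_j/∂x_i - ∂f_i/∂x_j) dx_i ∧ dx_j.
  coefficient of dx ∧ dy: ∂f_2/∂x - ∂f_1/∂y = ∂(3*x*y)/∂x - ∂(x*(x + 2*y))/∂y = -2*x + 3*y
Assembling: d(omega) = (-2*x + 3*y) dx ∧ dy.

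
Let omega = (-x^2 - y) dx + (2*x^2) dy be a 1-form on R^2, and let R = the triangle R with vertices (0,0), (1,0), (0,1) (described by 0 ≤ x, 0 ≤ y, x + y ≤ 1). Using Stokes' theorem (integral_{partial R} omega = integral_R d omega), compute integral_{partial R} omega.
integral_(partial R) omega = 7/6

Stokes: integral_partial_R omega = integral_R d omega with d omega = (∂Q/∂x - ∂P/∂y) dx ∧ dy.
  ∂Q/∂x = 4*x
  ∂P/∂y = -1
  integrand = ∂Q/∂x - ∂P/∂y = 4*x + 1.
Integrating over R: integral_0^1 integral_0^{1-x} (4*x + 1) dy dx = 7/6.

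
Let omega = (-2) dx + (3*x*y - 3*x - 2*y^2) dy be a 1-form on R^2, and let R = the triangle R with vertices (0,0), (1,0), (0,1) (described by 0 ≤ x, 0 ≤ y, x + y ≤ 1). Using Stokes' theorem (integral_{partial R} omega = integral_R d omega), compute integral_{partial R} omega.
integral_(partial R) omega = -1

Stokes: integral_partial_R omega = integral_R d omega with d omega = (∂Q/∂x - ∂P/∂y) dx ∧ dy.
  ∂Q/∂x = 3*y - 3
  ∂P/∂y = 0
  integrand = ∂Q/∂x - ∂P/∂y = 3*y - 3.
Integrating over R: integral_0^1 integral_0^{1-x} (3*y - 3) dy dx = -1.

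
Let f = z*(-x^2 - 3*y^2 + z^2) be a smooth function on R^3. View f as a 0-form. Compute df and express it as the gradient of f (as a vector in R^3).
df = (-2*x*z) dx + (-6*y*z) dy + (-x^2 - 3*y^2 + 3*z^2) dz; grad f = (-2*x*z, -6*y*z, -x^2 - 3*y^2 + 3*z^2)

For a 0-form f, d f = (∂f/∂x) dx + (∂f/∂y) dy + (∂f/∂z) dz. The components of the vector representation are exactly the entries of grad f in Cartesian coordinates:
  ∂f/∂x = -2*x*z
  ∂f/∂y = -6*y*z
  ∂f/∂z = -x^2 - 3*y^2 + 3*z^2.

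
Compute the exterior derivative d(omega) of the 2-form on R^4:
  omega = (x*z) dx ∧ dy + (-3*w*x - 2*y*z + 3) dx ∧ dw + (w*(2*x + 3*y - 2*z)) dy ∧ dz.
d(omega) = (2*w + x) dx ∧ dy ∧ dz + (2*z) dx ∧ dy ∧ dw + (2*y) dx ∧ dz ∧ dw + (2*x + 3*y - 2*z) dy ∧ dz ∧ dw

For a 2-form omega = sum_{i<j} g_{ij} dx_i ∧ dx_j, the exterior derivative is
  d(omega) = sum_{i<j} d(g_{ij}) ∧ dx_i ∧ dx_j = sum_{i<j, k} (∂g_{ij}/∂x_k) dx_k ∧ dx_i ∧ dx_j.
Expand each term, using dx_k ∧ dx_i ∧ dx_j = sgn(permutation) dx_{(a)} ∧ dx_{(b)} ∧ dx_{(c)} with (a < b < c) sorted:
  d(x*z) includes (∂/∂z)(x*z) dz = (x) dz, which multiplied by dx ∧ dy gives (x) dx ∧ dy ∧ dz
  d(-3*w*x - 2*y*z + 3) includes (∂/∂y)(-3*w*x - 2*y*z + 3) dy = (-2*z) dy, which multiplied by dx ∧ dw gives (2*z) dx ∧ dy ∧ dw
  d(-3*w*x - 2*y*z + 3) includes (∂/∂z)(-3*w*x - 2*y*z + 3) dz = (-2*y) dz, which multiplied by dx ∧ dw gives (2*y) dx ∧ dz ∧ dw
  d(w*(2*x + 3*y - 2*z)) includes (∂/∂x)(w*(2*x + 3*y - 2*z)) dx = (2*w) dx, which multiplied by dy ∧ dz gives (2*w) dx ∧ dy ∧ dz
  d(w*(2*x + 3*y - 2*z)) includes (∂/∂w)(w*(2*x + 3*y - 2*z)) dw = (2*x + 3*y - 2*z) dw, which multiplied by dy ∧ dz gives (2*x + 3*y - 2*z) dy ∧ dz ∧ dw
Collecting like 3-forms: d(omega) = (2*w + x) dx ∧ dy ∧ dz + (2*z) dx ∧ dy ∧ dw + (2*y) dx ∧ dz ∧ dw + (2*x + 3*y - 2*z) dy ∧ dz ∧ dw.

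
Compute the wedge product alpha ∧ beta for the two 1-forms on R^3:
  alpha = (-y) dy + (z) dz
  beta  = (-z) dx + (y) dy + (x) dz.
alpha ∧ beta = (-y*z) dx ∧ dy + (-y*(x + z)) dy ∧ dz + (z^2) dx ∧ dz

Distribute the wedge, using dx_i ∧ dx_j = -dx_j ∧ dx_i and dx_i ∧ dx_i = 0. For each pair (i, j) with i < j, the coefficient of dx_i ∧ dx_j in alpha ∧ beta is (alpha_i * beta_j - alpha_j * beta_i). Collecting: alpha ∧ beta = (-y*z) dx ∧ dy + (-y*(x + z)) dy ∧ dz + (z^2) dx ∧ dz.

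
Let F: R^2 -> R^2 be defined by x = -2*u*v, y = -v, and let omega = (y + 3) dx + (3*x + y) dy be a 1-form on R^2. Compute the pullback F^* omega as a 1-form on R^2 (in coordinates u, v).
F^* omega = (2*v*(v - 3)) du + (8*u*v - 6*u + v) dv

Using F^*(f dg) = (f ∘ F) d(g ∘ F), substitute each coordinate x_i by F_i(u, v) in f_i, and replace dx_i by d F_i = (∂F_i/∂u) du + (∂F_i/∂v) dv.
  For the x component: f_1(F) = 3 - v; d F_1 = (-2*v) du + (-2*u) dv
  For the y component: f_2(F) = v*(-6*u - 1); d F_2 = (0) du + (-1) dv
Combining and collecting du, dv coefficients:
  coeff of du: 2*v*(v - 3)
  coeff of dv: 8*u*v - 6*u + v
F^* omega = (2*v*(v - 3)) du + (8*u*v - 6*u + v) dv.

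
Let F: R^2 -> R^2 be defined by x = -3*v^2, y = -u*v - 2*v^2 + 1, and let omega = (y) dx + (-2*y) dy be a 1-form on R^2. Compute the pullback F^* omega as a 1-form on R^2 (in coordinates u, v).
F^* omega = (2*v*(-u*v - 2*v^2 + 1)) du + (-2*u^2*v - 6*u*v^2 + 2*u - 4*v^3 + 2*v) dv

Using F^*(f dg) = (f ∘ F) d(g ∘ F), substitute each coordinate x_i by F_i(u, v) in f_i, and replace dx_i by d F_i = (∂F_i/∂u) du + (∂F_i/∂v) dv.
  For the x component: f_1(F) = -u*v - 2*v^2 + 1; d F_1 = (0) du + (-6*v) dv
  For the y component: f_2(F) = 2*u*v + 4*v^2 - 2; d F_2 = (-v) du + (-u - 4*v) dv
Combining and collecting du, dv coefficients:
  coeff of du: 2*v*(-u*v - 2*v^2 + 1)
  coeff of dv: -2*u^2*v - 6*u*v^2 + 2*u - 4*v^3 + 2*v
F^* omega = (2*v*(-u*v - 2*v^2 + 1)) du + (-2*u^2*v - 6*u*v^2 + 2*u - 4*v^3 + 2*v) dv.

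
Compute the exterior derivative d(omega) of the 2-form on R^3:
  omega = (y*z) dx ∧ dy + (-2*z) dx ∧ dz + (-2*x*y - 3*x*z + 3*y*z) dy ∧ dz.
d(omega) = (-y - 3*z) dx ∧ dy ∧ dz

For a 2-form omega = sum_{i<j} g_{ij} dx_i ∧ dx_j, the exterior derivative is
  d(omega) = sum_{i<j} d(g_{ij}) ∧ dx_i ∧ dx_j = sum_{i<j, k} (∂g_{ij}/∂x_k) dx_k ∧ dx_i ∧ dx_j.
Expand each term, using dx_k ∧ dx_i ∧ dx_j = sgn(permutation) dx_{(a)} ∧ dx_{(b)} ∧ dx_{(c)} with (a < b < c) sorted:
  d(y*z) includes (∂/∂z)(y*z) dz = (y) dz, which multiplied by dx ∧ dy gives (y) dx ∧ dy ∧ dz
  d(-2*x*y - 3*x*z + 3*y*z) includes (∂/∂x)(-2*x*y - 3*x*z + 3*y*z) dx = (-2*y - 3*z) dx, which multiplied by dy ∧ dz gives (-2*y - 3*z) dx ∧ dy ∧ dz
Collecting like 3-forms: d(omega) = (-y - 3*z) dx ∧ dy ∧ dz.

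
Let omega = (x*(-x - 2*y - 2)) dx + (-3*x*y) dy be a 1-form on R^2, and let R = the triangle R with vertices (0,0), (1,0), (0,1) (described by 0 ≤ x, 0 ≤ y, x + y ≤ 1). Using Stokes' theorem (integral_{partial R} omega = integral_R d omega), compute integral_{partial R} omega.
integral_(partial R) omega = -1/6

Stokes: integral_partial_R omega = integral_R d omega with d omega = (∂Q/∂x - ∂P/∂y) dx ∧ dy.
  ∂Q/∂x = -3*y
  ∂P/∂y = -2*x
  integrand = ∂Q/∂x - ∂P/∂y = 2*x - 3*y.
Integrating over R: integral_0^1 integral_0^{1-x} (2*x - 3*y) dy dx = -1/6.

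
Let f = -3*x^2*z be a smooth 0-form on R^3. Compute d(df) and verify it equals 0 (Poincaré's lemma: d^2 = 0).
d(df) = 0

Step 1: df = sum_i (∂f/∂x_i) dx_i = (-6*x*z) dx + (0) dy + (-3*x^2) dz.
Step 2: Apply d again. Using the 1-form formula, the coefficient of dx ∧ dy in d(df) is ∂^2 f/∂x ∂y - ∂^2 f/∂y ∂x = (0) - (0) = 0 (equality of mixed partials for smooth f).
Similarly for dx ∧ dz and dy ∧ dz — all coefficients vanish. So d(df) = 0.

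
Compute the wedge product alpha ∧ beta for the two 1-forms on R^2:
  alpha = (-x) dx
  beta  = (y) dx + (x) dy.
alpha ∧ beta = (-x^2) dx ∧ dy

Distribute the wedge, using dx_i ∧ dx_j = -dx_j ∧ dx_i and dx_i ∧ dx_i = 0. For each pair (i, j) with i < j, the coefficient of dx_i ∧ dx_j in alpha ∧ beta is (alpha_i * beta_j - alpha_j * beta_i). Collecting: alpha ∧ beta = (-x^2) dx ∧ dy.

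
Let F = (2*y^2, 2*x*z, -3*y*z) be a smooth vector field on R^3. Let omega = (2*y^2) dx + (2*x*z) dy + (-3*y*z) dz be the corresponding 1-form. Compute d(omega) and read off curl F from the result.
d(omega) = (-2*x - 3*z) dy ∧ dz + (0) dz ∧ dx + (-4*y + 2*z) dx ∧ dy; curl F = (-2*x - 3*z, 0, -4*y + 2*z)

d omega = sum_{i<j} (∂f_j/∂x_i - ∂f_i/∂x_j) dx_i ∧ dx_j. Under the identification (dy ∧ dz, dz ∧ dx, dx ∧ dy) ↔ (e_x, e_y, e_z), the coefficients are exactly the components of curl F. Compute:
  ∂R/∂y - ∂Q/∂z = (-3*z) - (2*x) = -2*x - 3*z
  ∂P/∂z - ∂R/∂x = (0) - (0) = 0
  ∂Q/∂x - ∂P/∂y = (2*z) - (4*y) = -4*y + 2*z.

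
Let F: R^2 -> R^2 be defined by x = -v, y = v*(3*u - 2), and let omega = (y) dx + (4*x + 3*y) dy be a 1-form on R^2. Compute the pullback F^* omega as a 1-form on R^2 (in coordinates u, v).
F^* omega = (v^2*(27*u - 30)) du + (v*(27*u^2 - 51*u + 22)) dv

Using F^*(f dg) = (f ∘ F) d(g ∘ F), substitute each coordinate x_i by F_i(u, v) in f_i, and replace dx_i by d F_i = (∂F_i/∂u) du + (∂F_i/∂v) dv.
  For the x component: f_1(F) = v*(3*u - 2); d F_1 = (0) du + (-1) dv
  For the y component: f_2(F) = v*(9*u - 10); d F_2 = (3*v) du + (3*u - 2) dv
Combining and collecting du, dv coefficients:
  coeff of du: v^2*(27*u - 30)
  coeff of dv: v*(27*u^2 - 51*u + 22)
F^* omega = (v^2*(27*u - 30)) du + (v*(27*u^2 - 51*u + 22)) dv.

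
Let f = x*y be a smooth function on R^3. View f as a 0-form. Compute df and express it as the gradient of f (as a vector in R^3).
df = (y) dx + (x) dy + (0) dz; grad f = (y, x, 0)

For a 0-form f, d f = (∂f/∂x) dx + (∂f/∂y) dy + (∂f/∂z) dz. The components of the vector representation are exactly the entries of grad f in Cartesian coordinates:
  ∂f/∂x = y
  ∂f/∂y = x
  ∂f/∂z = 0.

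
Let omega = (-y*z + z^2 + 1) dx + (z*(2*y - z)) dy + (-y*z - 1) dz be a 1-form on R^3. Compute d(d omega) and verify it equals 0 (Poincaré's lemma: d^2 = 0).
d(d omega) = 0

Step 1: d omega = sum_{i<j} (∂f_j/∂x_i - ∂f_i/∂x_j) dx_i ∧ dx_j:
  coeff of dx ∧ dy: z
  coeff of dx ∧ dz: y - 2*z
  coeff of dy ∧ dz: -2*y + z
Step 2: Apply d again to each 2-form coefficient. The only possible 3-form in R^3 is dx ∧ dy ∧ dz, with coefficient
  ∂(coeff of dy∧dz)/∂x - ∂(coeff of dx∧dz)/∂y + ∂(coeff of dx∧dy)/∂z
  = ∂/∂x (-2*y + z) - ∂/∂y (y - 2*z) + ∂/∂z (z).
Each of these terms simplifies to sums of mixed partials that cancel in pairs. The result is 0 (by equality of mixed partials for smooth functions — Schwarz / Clairaut).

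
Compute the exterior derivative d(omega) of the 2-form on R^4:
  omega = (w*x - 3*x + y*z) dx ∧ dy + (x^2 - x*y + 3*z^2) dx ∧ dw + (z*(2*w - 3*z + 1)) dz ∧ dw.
d(omega) = (y) dx ∧ dy ∧ dz + (2*x) dx ∧ dy ∧ dw + (-6*z) dx ∧ dz ∧ dw

For a 2-form omega = sum_{i<j} g_{ij} dx_i ∧ dx_j, the exterior derivative is
  d(omega) = sum_{i<j} d(g_{ij}) ∧ dx_i ∧ dx_j = sum_{i<j, k} (∂g_{ij}/∂x_k) dx_k ∧ dx_i ∧ dx_j.
Expand each term, using dx_k ∧ dx_i ∧ dx_j = sgn(permutation) dx_{(a)} ∧ dx_{(b)} ∧ dx_{(c)} with (a < b < c) sorted:
  d(w*x - 3*x + y*z) includes (∂/∂z)(w*x - 3*x + y*z) dz = (y) dz, which multiplied by dx ∧ dy gives (y) dx ∧ dy ∧ dz
  d(w*x - 3*x + y*z) includes (∂/∂w)(w*x - 3*x + y*z) dw = (x) dw, which multiplied by dx ∧ dy gives (x) dx ∧ dy ∧ dw
  d(x^2 - x*y + 3*z^2) includes (∂/∂y)(x^2 - x*y + 3*z^2) dy = (-x) dy, which multiplied by dx ∧ dw gives (x) dx ∧ dy ∧ dw
  d(x^2 - x*y + 3*z^2) includes (∂/∂z)(x^2 - x*y + 3*z^2) dz = (6*z) dz, which multiplied by dx ∧ dw gives (-6*z) dx ∧ dz ∧ dw
Collecting like 3-forms: d(omega) = (y) dx ∧ dy ∧ dz + (2*x) dx ∧ dy ∧ dw + (-6*z) dx ∧ dz ∧ dw.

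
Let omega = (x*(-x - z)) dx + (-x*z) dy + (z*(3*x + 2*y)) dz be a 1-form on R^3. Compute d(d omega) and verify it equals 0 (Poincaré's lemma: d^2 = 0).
d(d omega) = 0

Step 1: d omega = sum_{i<j} (∂f_j/∂x_i - ∂f_i/∂x_j) dx_i ∧ dx_j:
  coeff of dx ∧ dy: -z
  coeff of dx ∧ dz: x + 3*z
  coeff of dy ∧ dz: x + 2*z
Step 2: Apply d again to each 2-form coefficient. The only possible 3-form in R^3 is dx ∧ dy ∧ dz, with coefficient
  ∂(coeff of dy∧dz)/∂x - ∂(coeff of dx∧dz)/∂y + ∂(coeff of dx∧dy)/∂z
  = ∂/∂x (x + 2*z) - ∂/∂y (x + 3*z) + ∂/∂z (-z).
Each of these terms simplifies to sums of mixed partials that cancel in pairs. The result is 0 (by equality of mixed partials for smooth functions — Schwarz / Clairaut).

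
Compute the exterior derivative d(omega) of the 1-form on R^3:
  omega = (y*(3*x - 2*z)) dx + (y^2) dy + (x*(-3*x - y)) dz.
d(omega) = (-3*x + 2*z) dx ∧ dy + (-6*x + y) dx ∧ dz + (-x) dy ∧ dz

For a 1-form omega = sum_i f_i dx_i, the exterior derivative is
  d(omega) = sum_{i < j} (∂f_j/∂x_i - ∂f_i/∂x_j) dx_i ∧ dx_j.
  coefficient of dx ∧ dy: ∂f_2/∂x - ∂f_1/∂y = ∂(y^2)/∂x - ∂(y*(3*x - 2*z))/∂y = -3*x + 2*z
  coefficient of dx ∧ dz: ∂f_3/∂x - ∂f_1/∂z = ∂(x*(-3*x - y))/∂x - ∂(y*(3*x - 2*z))/∂z = -6*x + y
  coefficient of dy ∧ dz: ∂f_3/∂y - ∂f_2/∂z = ∂(x*(-3*x - y))/∂y - ∂(y^2)/∂z = -x
Assembling: d(omega) = (-3*x + 2*z) dx ∧ dy + (-6*x + y) dx ∧ dz + (-x) dy ∧ dz.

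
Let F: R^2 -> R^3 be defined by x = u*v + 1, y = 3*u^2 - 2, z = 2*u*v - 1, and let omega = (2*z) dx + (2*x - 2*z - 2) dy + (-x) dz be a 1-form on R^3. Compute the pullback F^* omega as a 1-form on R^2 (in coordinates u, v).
F^* omega = (-12*u^2*v + 2*u*v^2 + 12*u - 4*v) du + (2*u*(u*v - 2)) dv

Using F^*(f dg) = (f ∘ F) d(g ∘ F), substitute each coordinate x_i by F_i(u, v) in f_i, and replace dx_i by d F_i = (∂F_i/∂u) du + (∂F_i/∂v) dv.
  For the x component: f_1(F) = 4*u*v - 2; d F_1 = (v) du + (u) dv
  For the y component: f_2(F) = -2*u*v + 2; d F_2 = (6*u) du + (0) dv
  For the z component: f_3(F) = -u*v - 1; d F_3 = (2*v) du + (2*u) dv
Combining and collecting du, dv coefficients:
  coeff of du: -12*u^2*v + 2*u*v^2 + 12*u - 4*v
  coeff of dv: 2*u*(u*v - 2)
F^* omega = (-12*u^2*v + 2*u*v^2 + 12*u - 4*v) du + (2*u*(u*v - 2)) dv.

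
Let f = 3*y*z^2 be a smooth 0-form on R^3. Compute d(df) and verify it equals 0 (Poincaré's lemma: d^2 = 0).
d(df) = 0

Step 1: df = sum_i (∂f/∂x_i) dx_i = (0) dx + (3*z^2) dy + (6*y*z) dz.
Step 2: Apply d again. Using the 1-form formula, the coefficient of dx ∧ dy in d(df) is ∂^2 f/∂x ∂y - ∂^2 f/∂y ∂x = (0) - (0) = 0 (equality of mixed partials for smooth f).
Similarly for dx ∧ dz and dy ∧ dz — all coefficients vanish. So d(df) = 0.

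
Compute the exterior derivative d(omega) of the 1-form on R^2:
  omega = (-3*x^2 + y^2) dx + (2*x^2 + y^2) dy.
d(omega) = (4*x - 2*y) dx ∧ dy

For a 1-form omega = sum_i f_i dx_i, the exterior derivative is
  d(omega) = sum_{i < j} (∂f_j/∂x_i - ∂f_i/∂x_j) dx_i ∧ dx_j.
  coefficient of dx ∧ dy: ∂f_2/∂x - ∂f_1/∂y = ∂(2*x^2 + y^2)/∂x - ∂(-3*x^2 + y^2)/∂y = 4*x - 2*y
Assembling: d(omega) = (4*x - 2*y) dx ∧ dy.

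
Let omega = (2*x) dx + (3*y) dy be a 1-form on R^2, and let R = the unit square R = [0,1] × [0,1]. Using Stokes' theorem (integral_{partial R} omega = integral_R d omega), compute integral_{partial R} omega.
integral_(partial R) omega = 0

Stokes: integral_partial_R omega = integral_R d omega with d omega = (∂Q/∂x - ∂P/∂y) dx ∧ dy.
  ∂Q/∂x = 0
  ∂P/∂y = 0
  integrand = ∂Q/∂x - ∂P/∂y = 0.
Integrating over R: integral_0^1 integral_0^1 (0) dx dy = 0.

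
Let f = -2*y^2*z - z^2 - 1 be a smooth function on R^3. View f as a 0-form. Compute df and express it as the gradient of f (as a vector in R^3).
df = (0) dx + (-4*y*z) dy + (-2*y^2 - 2*z) dz; grad f = (0, -4*y*z, -2*y^2 - 2*z)

For a 0-form f, d f = (∂f/∂x) dx + (∂f/∂y) dy + (∂f/∂z) dz. The components of the vector representation are exactly the entries of grad f in Cartesian coordinates:
  ∂f/∂x = 0
  ∂f/∂y = -4*y*z
  ∂f/∂z = -2*y^2 - 2*z.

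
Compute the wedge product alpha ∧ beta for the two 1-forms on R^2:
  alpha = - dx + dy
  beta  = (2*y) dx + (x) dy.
alpha ∧ beta = (-x - 2*y) dx ∧ dy

Distribute the wedge, using dx_i ∧ dx_j = -dx_j ∧ dx_i and dx_i ∧ dx_i = 0. For each pair (i, j) with i < j, the coefficient of dx_i ∧ dx_j in alpha ∧ beta is (alpha_i * beta_j - alpha_j * beta_i). Collecting: alpha ∧ beta = (-x - 2*y) dx ∧ dy.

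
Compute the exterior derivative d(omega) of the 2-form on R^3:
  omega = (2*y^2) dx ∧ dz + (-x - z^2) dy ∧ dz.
d(omega) = (-4*y - 1) dx ∧ dy ∧ dz

For a 2-form omega = sum_{i<j} g_{ij} dx_i ∧ dx_j, the exterior derivative is
  d(omega) = sum_{i<j} d(g_{ij}) ∧ dx_i ∧ dx_j = sum_{i<j, k} (∂g_{ij}/∂x_k) dx_k ∧ dx_i ∧ dx_j.
Expand each term, using dx_k ∧ dx_i ∧ dx_j = sgn(permutation) dx_{(a)} ∧ dx_{(b)} ∧ dx_{(c)} with (a < b < c) sorted:
  d(2*y^2) includes (∂/∂y)(2*y^2) dy = (4*y) dy, which multiplied by dx ∧ dz gives (-4*y) dx ∧ dy ∧ dz
  d(-x - z^2) includes (∂/∂x)(-x - z^2) dx = (-1) dx, which multiplied by dy ∧ dz gives (-1) dx ∧ dy ∧ dz
Collecting like 3-forms: d(omega) = (-4*y - 1) dx ∧ dy ∧ dz.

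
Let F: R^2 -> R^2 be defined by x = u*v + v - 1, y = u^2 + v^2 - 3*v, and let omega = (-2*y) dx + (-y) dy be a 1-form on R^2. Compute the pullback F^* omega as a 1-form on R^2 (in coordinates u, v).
F^* omega = (-2*u^3 - 2*u^2*v - 2*u*v^2 + 6*u*v - 2*v^3 + 6*v^2) du + (-2*u^3 - 2*u^2*v + u^2 - 2*u*v^2 + 6*u*v - 2*v^3 + 7*v^2 - 3*v) dv

Using F^*(f dg) = (f ∘ F) d(g ∘ F), substitute each coordinate x_i by F_i(u, v) in f_i, and replace dx_i by d F_i = (∂F_i/∂u) du + (∂F_i/∂v) dv.
  For the x component: f_1(F) = -2*u^2 - 2*v^2 + 6*v; d F_1 = (v) du + (u + 1) dv
  For the y component: f_2(F) = -u^2 - v^2 + 3*v; d F_2 = (2*u) du + (2*v - 3) dv
Combining and collecting du, dv coefficients:
  coeff of du: -2*u^3 - 2*u^2*v - 2*u*v^2 + 6*u*v - 2*v^3 + 6*v^2
  coeff of dv: -2*u^3 - 2*u^2*v + u^2 - 2*u*v^2 + 6*u*v - 2*v^3 + 7*v^2 - 3*v
F^* omega = (-2*u^3 - 2*u^2*v - 2*u*v^2 + 6*u*v - 2*v^3 + 6*v^2) du + (-2*u^3 - 2*u^2*v + u^2 - 2*u*v^2 + 6*u*v - 2*v^3 + 7*v^2 - 3*v) dv.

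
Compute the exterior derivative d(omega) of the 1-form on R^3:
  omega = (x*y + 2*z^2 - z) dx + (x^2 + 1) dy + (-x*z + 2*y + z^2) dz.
d(omega) = (x) dx ∧ dy + (1 - 5*z) dx ∧ dz + (2) dy ∧ dz

For a 1-form omega = sum_i f_i dx_i, the exterior derivative is
  d(omega) = sum_{i < j} (∂f_j/∂x_i - ∂f_i/∂x_j) dx_i ∧ dx_j.
  coefficient of dx ∧ dy: ∂f_2/∂x - ∂f_1/∂y = ∂(x^2 + 1)/∂x - ∂(x*y + 2*z^2 - z)/∂y = x
  coefficient of dx ∧ dz: ∂f_3/∂x - ∂f_1/∂z = ∂(-x*z + 2*y + z^2)/∂x - ∂(x*y + 2*z^2 - z)/∂z = 1 - 5*z
  coefficient of dy ∧ dz: ∂f_3/∂y - ∂f_2/∂z = ∂(-x*z + 2*y + z^2)/∂y - ∂(x^2 + 1)/∂z = 2
Assembling: d(omega) = (x) dx ∧ dy + (1 - 5*z) dx ∧ dz + (2) dy ∧ dz.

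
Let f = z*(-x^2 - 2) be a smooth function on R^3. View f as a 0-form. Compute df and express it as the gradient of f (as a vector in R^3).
df = (-2*x*z) dx + (0) dy + (-x^2 - 2) dz; grad f = (-2*x*z, 0, -x^2 - 2)

For a 0-form f, d f = (∂f/∂x) dx + (∂f/∂y) dy + (∂f/∂z) dz. The components of the vector representation are exactly the entries of grad f in Cartesian coordinates:
  ∂f/∂x = -2*x*z
  ∂f/∂y = 0
  ∂f/∂z = -x^2 - 2.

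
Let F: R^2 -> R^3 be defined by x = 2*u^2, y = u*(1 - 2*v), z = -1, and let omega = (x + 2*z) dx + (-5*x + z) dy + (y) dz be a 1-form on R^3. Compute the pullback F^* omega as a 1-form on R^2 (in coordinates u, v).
F^* omega = (8*u^3 + 20*u^2*v - 10*u^2 - 8*u + 2*v - 1) du + (20*u^3 + 2*u) dv

Using F^*(f dg) = (f ∘ F) d(g ∘ F), substitute each coordinate x_i by F_i(u, v) in f_i, and replace dx_i by d F_i = (∂F_i/∂u) du + (∂F_i/∂v) dv.
  For the x component: f_1(F) = 2*u^2 - 2; d F_1 = (4*u) du + (0) dv
  For the y component: f_2(F) = -10*u^2 - 1; d F_2 = (1 - 2*v) du + (-2*u) dv
  For the z component: f_3(F) = u*(1 - 2*v); d F_3 = (0) du + (0) dv
Combining and collecting du, dv coefficients:
  coeff of du: 8*u^3 + 20*u^2*v - 10*u^2 - 8*u + 2*v - 1
  coeff of dv: 20*u^3 + 2*u
F^* omega = (8*u^3 + 20*u^2*v - 10*u^2 - 8*u + 2*v - 1) du + (20*u^3 + 2*u) dv.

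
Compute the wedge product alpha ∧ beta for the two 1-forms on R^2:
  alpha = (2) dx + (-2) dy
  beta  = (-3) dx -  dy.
alpha ∧ beta = (-8) dx ∧ dy

Distribute the wedge, using dx_i ∧ dx_j = -dx_j ∧ dx_i and dx_i ∧ dx_i = 0. For each pair (i, j) with i < j, the coefficient of dx_i ∧ dx_j in alpha ∧ beta is (alpha_i * beta_j - alpha_j * beta_i). Collecting: alpha ∧ beta = (-8) dx ∧ dy.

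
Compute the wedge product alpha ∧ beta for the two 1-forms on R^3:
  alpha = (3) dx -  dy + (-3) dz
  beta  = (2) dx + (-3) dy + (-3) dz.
alpha ∧ beta = (-7) dx ∧ dy + (-3) dx ∧ dz + (-6) dy ∧ dz

Distribute the wedge, using dx_i ∧ dx_j = -dx_j ∧ dx_i and dx_i ∧ dx_i = 0. For each pair (i, j) with i < j, the coefficient of dx_i ∧ dx_j in alpha ∧ beta is (alpha_i * beta_j - alpha_j * beta_i). Collecting: alpha ∧ beta = (-7) dx ∧ dy + (-3) dx ∧ dz + (-6) dy ∧ dz.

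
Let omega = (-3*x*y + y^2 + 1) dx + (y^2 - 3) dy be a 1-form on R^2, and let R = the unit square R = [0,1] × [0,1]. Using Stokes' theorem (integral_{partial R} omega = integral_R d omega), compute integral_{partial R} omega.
integral_(partial R) omega = 1/2

Stokes: integral_partial_R omega = integral_R d omega with d omega = (∂Q/∂x - ∂P/∂y) dx ∧ dy.
  ∂Q/∂x = 0
  ∂P/∂y = -3*x + 2*y
  integrand = ∂Q/∂x - ∂P/∂y = 3*x - 2*y.
Integrating over R: integral_0^1 integral_0^1 (3*x - 2*y) dx dy = 1/2.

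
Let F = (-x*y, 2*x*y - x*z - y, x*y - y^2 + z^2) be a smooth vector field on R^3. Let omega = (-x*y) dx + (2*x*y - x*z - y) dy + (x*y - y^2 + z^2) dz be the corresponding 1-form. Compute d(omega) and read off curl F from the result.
d(omega) = (2*x - 2*y) dy ∧ dz + (-y) dz ∧ dx + (x + 2*y - z) dx ∧ dy; curl F = (2*x - 2*y, -y, x + 2*y - z)

d omega = sum_{i<j} (∂f_j/∂x_i - ∂f_i/∂x_j) dx_i ∧ dx_j. Under the identification (dy ∧ dz, dz ∧ dx, dx ∧ dy) ↔ (e_x, e_y, e_z), the coefficients are exactly the components of curl F. Compute:
  ∂R/∂y - ∂Q/∂z = (x - 2*y) - (-x) = 2*x - 2*y
  ∂P/∂z - ∂R/∂x = (0) - (y) = -y
  ∂Q/∂x - ∂P/∂y = (2*y - z) - (-x) = x + 2*y - z.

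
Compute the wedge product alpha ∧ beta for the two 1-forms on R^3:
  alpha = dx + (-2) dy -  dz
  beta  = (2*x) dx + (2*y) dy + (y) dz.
alpha ∧ beta = (4*x + 2*y) dx ∧ dy + (2*x + y) dx ∧ dz

Distribute the wedge, using dx_i ∧ dx_j = -dx_j ∧ dx_i and dx_i ∧ dx_i = 0. For each pair (i, j) with i < j, the coefficient of dx_i ∧ dx_j in alpha ∧ beta is (alpha_i * beta_j - alpha_j * beta_i). Collecting: alpha ∧ beta = (4*x + 2*y) dx ∧ dy + (2*x + y) dx ∧ dz.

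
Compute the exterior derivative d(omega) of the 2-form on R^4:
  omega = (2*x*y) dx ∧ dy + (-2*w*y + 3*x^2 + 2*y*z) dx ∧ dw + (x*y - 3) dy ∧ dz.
d(omega) = (2*w - 2*z) dx ∧ dy ∧ dw + (-2*y) dx ∧ dz ∧ dw + (y) dx ∧ dy ∧ dz

For a 2-form omega = sum_{i<j} g_{ij} dx_i ∧ dx_j, the exterior derivative is
  d(omega) = sum_{i<j} d(g_{ij}) ∧ dx_i ∧ dx_j = sum_{i<j, k} (∂g_{ij}/∂x_k) dx_k ∧ dx_i ∧ dx_j.
Expand each term, using dx_k ∧ dx_i ∧ dx_j = sgn(permutation) dx_{(a)} ∧ dx_{(b)} ∧ dx_{(c)} with (a < b < c) sorted:
  d(-2*w*y + 3*x^2 + 2*y*z) includes (∂/∂y)(-2*w*y + 3*x^2 + 2*y*z) dy = (-2*w + 2*z) dy, which multiplied by dx ∧ dw gives (2*w - 2*z) dx ∧ dy ∧ dw
  d(-2*w*y + 3*x^2 + 2*y*z) includes (∂/∂z)(-2*w*y + 3*x^2 + 2*y*z) dz = (2*y) dz, which multiplied by dx ∧ dw gives (-2*y) dx ∧ dz ∧ dw
  d(x*y - 3) includes (∂/∂x)(x*y - 3) dx = (y) dx, which multiplied by dy ∧ dz gives (y) dx ∧ dy ∧ dz
Collecting like 3-forms: d(omega) = (2*w - 2*z) dx ∧ dy ∧ dw + (-2*y) dx ∧ dz ∧ dw + (y) dx ∧ dy ∧ dz.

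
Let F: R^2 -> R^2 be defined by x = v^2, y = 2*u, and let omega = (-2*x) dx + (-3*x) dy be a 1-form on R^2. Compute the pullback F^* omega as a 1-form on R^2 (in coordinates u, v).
F^* omega = (-6*v^2) du + (-4*v^3) dv

Using F^*(f dg) = (f ∘ F) d(g ∘ F), substitute each coordinate x_i by F_i(u, v) in f_i, and replace dx_i by d F_i = (∂F_i/∂u) du + (∂F_i/∂v) dv.
  For the x component: f_1(F) = -2*v^2; d F_1 = (0) du + (2*v) dv
  For the y component: f_2(F) = -3*v^2; d F_2 = (2) du + (0) dv
Combining and collecting du, dv coefficients:
  coeff of du: -6*v^2
  coeff of dv: -4*v^3
F^* omega = (-6*v^2) du + (-4*v^3) dv.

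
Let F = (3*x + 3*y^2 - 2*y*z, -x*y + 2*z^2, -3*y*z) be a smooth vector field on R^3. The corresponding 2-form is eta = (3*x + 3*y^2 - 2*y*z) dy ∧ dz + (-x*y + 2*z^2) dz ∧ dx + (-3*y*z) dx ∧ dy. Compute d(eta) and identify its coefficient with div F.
d(eta) = (-x - 3*y + 3) dx ∧ dy ∧ dz; div F = -x - 3*y + 3

For a 2-form in R^3 of the form above, applying d gives a 3-form with coefficient ∂P/∂x + ∂Q/∂y + ∂R/∂z:
  ∂P/∂x = 3
  ∂Q/∂y = -x
  ∂R/∂z = -3*y
Sum = -x - 3*y + 3, which is exactly div F.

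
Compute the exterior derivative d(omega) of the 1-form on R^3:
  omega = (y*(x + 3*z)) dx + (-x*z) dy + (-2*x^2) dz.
d(omega) = (-x - 4*z) dx ∧ dy + (-4*x - 3*y) dx ∧ dz + (x) dy ∧ dz

For a 1-form omega = sum_i f_i dx_i, the exterior derivative is
  d(omega) = sum_{i < j} (∂f_j/∂x_i - ∂f_i/∂x_j) dx_i ∧ dx_j.
  coefficient of dx ∧ dy: ∂f_2/∂x - ∂f_1/∂y = ∂(-x*z)/∂x - ∂(y*(x + 3*z))/∂y = -x - 4*z
  coefficient of dx ∧ dz: ∂f_3/∂x - ∂f_1/∂z = ∂(-2*x^2)/∂x - ∂(y*(x + 3*z))/∂z = -4*x - 3*y
  coefficient of dy ∧ dz: ∂f_3/∂y - ∂f_2/∂z = ∂(-2*x^2)/∂y - ∂(-x*z)/∂z = x
Assembling: d(omega) = (-x - 4*z) dx ∧ dy + (-4*x - 3*y) dx ∧ dz + (x) dy ∧ dz.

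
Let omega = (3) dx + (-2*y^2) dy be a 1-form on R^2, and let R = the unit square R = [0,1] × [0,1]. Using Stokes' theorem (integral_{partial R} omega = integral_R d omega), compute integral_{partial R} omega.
integral_(partial R) omega = 0

Stokes: integral_partial_R omega = integral_R d omega with d omega = (∂Q/∂x - ∂P/∂y) dx ∧ dy.
  ∂Q/∂x = 0
  ∂P/∂y = 0
  integrand = ∂Q/∂x - ∂P/∂y = 0.
Integrating over R: integral_0^1 integral_0^1 (0) dx dy = 0.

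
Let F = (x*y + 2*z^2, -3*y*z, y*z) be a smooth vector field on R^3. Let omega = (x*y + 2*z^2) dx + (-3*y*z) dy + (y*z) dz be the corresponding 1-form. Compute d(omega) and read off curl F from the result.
d(omega) = (3*y + z) dy ∧ dz + (4*z) dz ∧ dx + (-x) dx ∧ dy; curl F = (3*y + z, 4*z, -x)

d omega = sum_{i<j} (∂f_j/∂x_i - ∂f_i/∂x_j) dx_i ∧ dx_j. Under the identification (dy ∧ dz, dz ∧ dx, dx ∧ dy) ↔ (e_x, e_y, e_z), the coefficients are exactly the components of curl F. Compute:
  ∂R/∂y - ∂Q/∂z = (z) - (-3*y) = 3*y + z
  ∂P/∂z - ∂R/∂x = (4*z) - (0) = 4*z
  ∂Q/∂x - ∂P/∂y = (0) - (x) = -x.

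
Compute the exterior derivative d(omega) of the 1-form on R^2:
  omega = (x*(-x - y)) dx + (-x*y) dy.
d(omega) = (x - y) dx ∧ dy

For a 1-form omega = sum_i f_i dx_i, the exterior derivative is
  d(omega) = sum_{i < j} (∂f_j/∂x_i - ∂f_i/∂x_j) dx_i ∧ dx_j.
  coefficient of dx ∧ dy: ∂f_2/∂x - ∂f_1/∂y = ∂(-x*y)/∂x - ∂(x*(-x - y))/∂y = x - y
Assembling: d(omega) = (x - y) dx ∧ dy.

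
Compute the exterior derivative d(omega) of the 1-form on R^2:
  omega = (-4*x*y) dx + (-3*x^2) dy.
d(omega) = (-2*x) dx ∧ dy

For a 1-form omega = sum_i f_i dx_i, the exterior derivative is
  d(omega) = sum_{i < j} (∂f_j/∂x_i - ∂f_i/∂x_j) dx_i ∧ dx_j.
  coefficient of dx ∧ dy: ∂f_2/∂x - ∂f_1/∂y = ∂(-3*x^2)/∂x - ∂(-4*x*y)/∂y = -2*x
Assembling: d(omega) = (-2*x) dx ∧ dy.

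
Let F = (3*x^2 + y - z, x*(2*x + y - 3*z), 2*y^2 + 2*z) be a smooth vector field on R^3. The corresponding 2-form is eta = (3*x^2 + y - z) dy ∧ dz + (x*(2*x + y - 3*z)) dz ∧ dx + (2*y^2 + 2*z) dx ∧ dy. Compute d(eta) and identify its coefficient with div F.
d(eta) = (7*x + 2) dx ∧ dy ∧ dz; div F = 7*x + 2

For a 2-form in R^3 of the form above, applying d gives a 3-form with coefficient ∂P/∂x + ∂Q/∂y + ∂R/∂z:
  ∂P/∂x = 6*x
  ∂Q/∂y = x
  ∂R/∂z = 2
Sum = 7*x + 2, which is exactly div F.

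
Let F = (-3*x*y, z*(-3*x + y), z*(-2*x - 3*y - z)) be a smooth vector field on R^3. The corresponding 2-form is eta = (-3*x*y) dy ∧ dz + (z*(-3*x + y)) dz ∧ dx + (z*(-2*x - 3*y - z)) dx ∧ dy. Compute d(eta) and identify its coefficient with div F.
d(eta) = (-2*x - 6*y - z) dx ∧ dy ∧ dz; div F = -2*x - 6*y - z

For a 2-form in R^3 of the form above, applying d gives a 3-form with coefficient ∂P/∂x + ∂Q/∂y + ∂R/∂z:
  ∂P/∂x = -3*y
  ∂Q/∂y = z
  ∂R/∂z = -2*x - 3*y - 2*z
Sum = -2*x - 6*y - z, which is exactly div F.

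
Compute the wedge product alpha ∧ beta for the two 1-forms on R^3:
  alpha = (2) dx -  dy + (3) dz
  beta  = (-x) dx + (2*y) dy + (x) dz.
alpha ∧ beta = (-x + 4*y) dx ∧ dy + (5*x) dx ∧ dz + (-x - 6*y) dy ∧ dz

Distribute the wedge, using dx_i ∧ dx_j = -dx_j ∧ dx_i and dx_i ∧ dx_i = 0. For each pair (i, j) with i < j, the coefficient of dx_i ∧ dx_j in alpha ∧ beta is (alpha_i * beta_j - alpha_j * beta_i). Collecting: alpha ∧ beta = (-x + 4*y) dx ∧ dy + (5*x) dx ∧ dz + (-x - 6*y) dy ∧ dz.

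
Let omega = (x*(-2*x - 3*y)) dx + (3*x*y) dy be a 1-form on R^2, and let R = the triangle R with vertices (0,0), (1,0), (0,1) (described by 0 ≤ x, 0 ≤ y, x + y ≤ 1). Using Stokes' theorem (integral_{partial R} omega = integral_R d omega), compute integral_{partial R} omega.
integral_(partial R) omega = 1

Stokes: integral_partial_R omega = integral_R d omega with d omega = (∂Q/∂x - ∂P/∂y) dx ∧ dy.
  ∂Q/∂x = 3*y
  ∂P/∂y = -3*x
  integrand = ∂Q/∂x - ∂P/∂y = 3*x + 3*y.
Integrating over R: integral_0^1 integral_0^{1-x} (3*x + 3*y) dy dx = 1.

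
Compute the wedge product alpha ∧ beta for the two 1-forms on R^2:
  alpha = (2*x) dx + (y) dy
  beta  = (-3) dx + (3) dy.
alpha ∧ beta = (6*x + 3*y) dx ∧ dy

Distribute the wedge, using dx_i ∧ dx_j = -dx_j ∧ dx_i and dx_i ∧ dx_i = 0. For each pair (i, j) with i < j, the coefficient of dx_i ∧ dx_j in alpha ∧ beta is (alpha_i * beta_j - alpha_j * beta_i). Collecting: alpha ∧ beta = (6*x + 3*y) dx ∧ dy.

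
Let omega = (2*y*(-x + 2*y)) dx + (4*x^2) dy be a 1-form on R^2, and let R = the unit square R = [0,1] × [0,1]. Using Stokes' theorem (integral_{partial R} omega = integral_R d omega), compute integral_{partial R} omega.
integral_(partial R) omega = 1

Stokes: integral_partial_R omega = integral_R d omega with d omega = (∂Q/∂x - ∂P/∂y) dx ∧ dy.
  ∂Q/∂x = 8*x
  ∂P/∂y = -2*x + 8*y
  integrand = ∂Q/∂x - ∂P/∂y = 10*x - 8*y.
Integrating over R: integral_0^1 integral_0^1 (10*x - 8*y) dx dy = 1.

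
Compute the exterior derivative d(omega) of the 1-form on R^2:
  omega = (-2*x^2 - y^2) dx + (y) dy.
d(omega) = (2*y) dx ∧ dy

For a 1-form omega = sum_i f_i dx_i, the exterior derivative is
  d(omega) = sum_{i < j} (∂f_j/∂x_i - ∂f_i/∂x_j) dx_i ∧ dx_j.
  coefficient of dx ∧ dy: ∂f_2/∂x - ∂f_1/∂y = ∂(y)/∂x - ∂(-2*x^2 - y^2)/∂y = 2*y
Assembling: d(omega) = (2*y) dx ∧ dy.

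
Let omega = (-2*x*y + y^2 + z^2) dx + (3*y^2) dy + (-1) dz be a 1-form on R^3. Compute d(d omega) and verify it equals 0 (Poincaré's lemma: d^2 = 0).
d(d omega) = 0

Step 1: d omega = sum_{i<j} (∂f_j/∂x_i - ∂f_i/∂x_j) dx_i ∧ dx_j:
  coeff of dx ∧ dy: 2*x - 2*y
  coeff of dx ∧ dz: -2*z
  coeff of dy ∧ dz: 0
Step 2: Apply d again to each 2-form coefficient. The only possible 3-form in R^3 is dx ∧ dy ∧ dz, with coefficient
  ∂(coeff of dy∧dz)/∂x - ∂(coeff of dx∧dz)/∂y + ∂(coeff of dx∧dy)/∂z
  = ∂/∂x (0) - ∂/∂y (-2*z) + ∂/∂z (2*x - 2*y).
Each of these terms simplifies to sums of mixed partials that cancel in pairs. The result is 0 (by equality of mixed partials for smooth functions — Schwarz / Clairaut).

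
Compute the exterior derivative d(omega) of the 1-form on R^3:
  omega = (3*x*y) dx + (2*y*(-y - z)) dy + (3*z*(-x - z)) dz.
d(omega) = (-3*x) dx ∧ dy + (-3*z) dx ∧ dz + (2*y) dy ∧ dz

For a 1-form omega = sum_i f_i dx_i, the exterior derivative is
  d(omega) = sum_{i < j} (∂f_j/∂x_i - ∂f_i/∂x_j) dx_i ∧ dx_j.
  coefficient of dx ∧ dy: ∂f_2/∂x - ∂f_1/∂y = ∂(2*y*(-y - z))/∂x - ∂(3*x*y)/∂y = -3*x
  coefficient of dx ∧ dz: ∂f_3/∂x - ∂f_1/∂z = ∂(3*z*(-x - z))/∂x - ∂(3*x*y)/∂z = -3*z
  coefficient of dy ∧ dz: ∂f_3/∂y - ∂f_2/∂z = ∂(3*z*(-x - z))/∂y - ∂(2*y*(-y - z))/∂z = 2*y
Assembling: d(omega) = (-3*x) dx ∧ dy + (-3*z) dx ∧ dz + (2*y) dy ∧ dz.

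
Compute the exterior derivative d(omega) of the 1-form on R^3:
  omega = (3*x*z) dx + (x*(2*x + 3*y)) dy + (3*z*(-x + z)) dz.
d(omega) = (4*x + 3*y) dx ∧ dy + (-3*x - 3*z) dx ∧ dz

For a 1-form omega = sum_i f_i dx_i, the exterior derivative is
  d(omega) = sum_{i < j} (∂f_j/∂x_i - ∂f_i/∂x_j) dx_i ∧ dx_j.
  coefficient of dx ∧ dy: ∂f_2/∂x - ∂f_1/∂y = ∂(x*(2*x + 3*y))/∂x - ∂(3*x*z)/∂y = 4*x + 3*y
  coefficient of dx ∧ dz: ∂f_3/∂x - ∂f_1/∂z = ∂(3*z*(-x + z))/∂x - ∂(3*x*z)/∂z = -3*x - 3*z
Assembling: d(omega) = (4*x + 3*y) dx ∧ dy + (-3*x - 3*z) dx ∧ dz.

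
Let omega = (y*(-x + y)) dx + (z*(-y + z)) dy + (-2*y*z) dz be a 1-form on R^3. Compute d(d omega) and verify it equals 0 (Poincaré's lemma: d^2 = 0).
d(d omega) = 0

Step 1: d omega = sum_{i<j} (∂f_j/∂x_i - ∂f_i/∂x_j) dx_i ∧ dx_j:
  coeff of dx ∧ dy: x - 2*y
  coeff of dx ∧ dz: 0
  coeff of dy ∧ dz: y - 4*z
Step 2: Apply d again to each 2-form coefficient. The only possible 3-form in R^3 is dx ∧ dy ∧ dz, with coefficient
  ∂(coeff of dy∧dz)/∂x - ∂(coeff of dx∧dz)/∂y + ∂(coeff of dx∧dy)/∂z
  = ∂/∂x (y - 4*z) - ∂/∂y (0) + ∂/∂z (x - 2*y).
Each of these terms simplifies to sums of mixed partials that cancel in pairs. The result is 0 (by equality of mixed partials for smooth functions — Schwarz / Clairaut).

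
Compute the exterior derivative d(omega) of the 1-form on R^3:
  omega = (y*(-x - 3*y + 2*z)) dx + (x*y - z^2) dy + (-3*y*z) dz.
d(omega) = (x + 7*y - 2*z) dx ∧ dy + (-2*y) dx ∧ dz + (-z) dy ∧ dz

For a 1-form omega = sum_i f_i dx_i, the exterior derivative is
  d(omega) = sum_{i < j} (∂f_j/∂x_i - ∂f_i/∂x_j) dx_i ∧ dx_j.
  coefficient of dx ∧ dy: ∂f_2/∂x - ∂f_1/∂y = ∂(x*y - z^2)/∂x - ∂(y*(-x - 3*y + 2*z))/∂y = x + 7*y - 2*z
  coefficient of dx ∧ dz: ∂f_3/∂x - ∂f_1/∂z = ∂(-3*y*z)/∂x - ∂(y*(-x - 3*y + 2*z))/∂z = -2*y
  coefficient of dy ∧ dz: ∂f_3/∂y - ∂f_2/∂z = ∂(-3*y*z)/∂y - ∂(x*y - z^2)/∂z = -z
Assembling: d(omega) = (x + 7*y - 2*z) dx ∧ dy + (-2*y) dx ∧ dz + (-z) dy ∧ dz.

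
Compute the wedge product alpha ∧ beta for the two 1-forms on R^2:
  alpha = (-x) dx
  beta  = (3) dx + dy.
alpha ∧ beta = (-x) dx ∧ dy

Distribute the wedge, using dx_i ∧ dx_j = -dx_j ∧ dx_i and dx_i ∧ dx_i = 0. For each pair (i, j) with i < j, the coefficient of dx_i ∧ dx_j in alpha ∧ beta is (alpha_i * beta_j - alpha_j * beta_i). Collecting: alpha ∧ beta = (-x) dx ∧ dy.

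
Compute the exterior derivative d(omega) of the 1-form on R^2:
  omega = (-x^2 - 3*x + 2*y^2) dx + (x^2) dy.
d(omega) = (2*x - 4*y) dx ∧ dy

For a 1-form omega = sum_i f_i dx_i, the exterior derivative is
  d(omega) = sum_{i < j} (∂f_j/∂x_i - ∂f_i/∂x_j) dx_i ∧ dx_j.
  coefficient of dx ∧ dy: ∂f_2/∂x - ∂f_1/∂y = ∂(x^2)/∂x - ∂(-x^2 - 3*x + 2*y^2)/∂y = 2*x - 4*y
Assembling: d(omega) = (2*x - 4*y) dx ∧ dy.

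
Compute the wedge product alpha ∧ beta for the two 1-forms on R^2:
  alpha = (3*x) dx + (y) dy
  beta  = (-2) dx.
alpha ∧ beta = (2*y) dx ∧ dy

Distribute the wedge, using dx_i ∧ dx_j = -dx_j ∧ dx_i and dx_i ∧ dx_i = 0. For each pair (i, j) with i < j, the coefficient of dx_i ∧ dx_j in alpha ∧ beta is (alpha_i * beta_j - alpha_j * beta_i). Collecting: alpha ∧ beta = (2*y) dx ∧ dy.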